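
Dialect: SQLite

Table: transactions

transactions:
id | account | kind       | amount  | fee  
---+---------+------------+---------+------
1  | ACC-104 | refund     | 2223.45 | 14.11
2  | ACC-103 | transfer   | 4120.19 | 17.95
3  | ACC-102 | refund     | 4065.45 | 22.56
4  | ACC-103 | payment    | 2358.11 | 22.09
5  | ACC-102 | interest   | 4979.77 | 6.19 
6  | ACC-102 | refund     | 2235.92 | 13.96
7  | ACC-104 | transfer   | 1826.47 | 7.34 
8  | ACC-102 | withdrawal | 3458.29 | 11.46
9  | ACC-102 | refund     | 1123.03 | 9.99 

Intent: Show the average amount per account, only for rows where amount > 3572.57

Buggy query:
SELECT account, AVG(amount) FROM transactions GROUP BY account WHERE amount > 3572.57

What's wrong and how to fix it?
Bug: Row-level WHERE must come before GROUP BY in the clause order

Fix: Place WHERE between FROM and GROUP BY

Corrected query:
SELECT account, AVG(amount) FROM transactions WHERE amount > 3572.57 GROUP BY account

Result:
account | AVG(amount)
--------+------------
ACC-102 | 4522.61    
ACC-103 | 4120.19    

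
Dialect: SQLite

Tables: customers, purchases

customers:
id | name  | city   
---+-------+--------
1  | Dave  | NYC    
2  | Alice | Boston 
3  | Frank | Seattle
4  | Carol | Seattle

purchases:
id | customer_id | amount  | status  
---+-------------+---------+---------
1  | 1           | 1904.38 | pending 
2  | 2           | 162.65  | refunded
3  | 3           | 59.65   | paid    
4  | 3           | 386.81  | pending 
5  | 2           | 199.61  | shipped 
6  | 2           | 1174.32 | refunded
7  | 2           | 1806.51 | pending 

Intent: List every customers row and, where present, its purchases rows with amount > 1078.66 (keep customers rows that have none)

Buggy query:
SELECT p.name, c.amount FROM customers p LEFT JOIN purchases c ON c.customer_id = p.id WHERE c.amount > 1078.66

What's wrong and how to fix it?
Bug: Filtering c.amount in WHERE discards the NULL rows produced by LEFT JOIN, turning it into an inner join

Fix: Put 'c.amount > 1078.66' in the JOIN's ON clause instead of WHERE

Corrected query:
SELECT p.name, c.amount FROM customers p LEFT JOIN purchases c ON c.customer_id = p.id AND c.amount > 1078.66

Result:
name  | amount 
------+--------
Dave  | 1904.38
Alice | 1174.32
Alice | 1806.51
Frank | NULL   
Carol | NULL   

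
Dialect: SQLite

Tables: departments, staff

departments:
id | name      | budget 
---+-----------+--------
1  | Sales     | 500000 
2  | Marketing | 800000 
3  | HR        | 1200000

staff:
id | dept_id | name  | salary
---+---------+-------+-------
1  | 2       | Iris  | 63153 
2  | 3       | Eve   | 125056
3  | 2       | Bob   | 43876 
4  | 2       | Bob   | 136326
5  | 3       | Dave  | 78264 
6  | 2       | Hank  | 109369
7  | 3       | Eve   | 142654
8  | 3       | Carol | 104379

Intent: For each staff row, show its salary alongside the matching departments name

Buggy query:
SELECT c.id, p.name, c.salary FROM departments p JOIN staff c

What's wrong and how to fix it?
Bug: JOIN with no ON clause produces a cartesian product; every staff row pairs with every departments row

Fix: Specify the join condition linking the foreign key to the parent id

Corrected query:
SELECT c.id, p.name, c.salary FROM departments p JOIN staff c ON c.dept_id = p.id

Result:
id | name      | salary
---+-----------+-------
1  | Marketing | 63153 
2  | HR        | 125056
3  | Marketing | 43876 
4  | Marketing | 136326
5  | HR        | 78264 
6  | Marketing | 109369
7  | HR        | 142654
8  | HR        | 104379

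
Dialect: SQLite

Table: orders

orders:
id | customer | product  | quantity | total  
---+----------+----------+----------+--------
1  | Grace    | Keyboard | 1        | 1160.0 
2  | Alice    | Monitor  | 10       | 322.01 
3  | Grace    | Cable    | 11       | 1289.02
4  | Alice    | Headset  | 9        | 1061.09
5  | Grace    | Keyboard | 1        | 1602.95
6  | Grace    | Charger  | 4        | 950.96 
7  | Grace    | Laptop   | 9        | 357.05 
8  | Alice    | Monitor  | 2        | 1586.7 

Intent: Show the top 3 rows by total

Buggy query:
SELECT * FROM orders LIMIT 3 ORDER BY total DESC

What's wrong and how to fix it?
Bug: LIMIT must come after ORDER BY

Fix: Sort with ORDER BY, then apply LIMIT

Corrected query:
SELECT * FROM orders ORDER BY total DESC LIMIT 3

Result:
id | customer | product  | quantity | total  
---+----------+----------+----------+--------
5  | Grace    | Keyboard | 1        | 1602.95
8  | Alice    | Monitor  | 2        | 1586.7 
3  | Grace    | Cable    | 11       | 1289.02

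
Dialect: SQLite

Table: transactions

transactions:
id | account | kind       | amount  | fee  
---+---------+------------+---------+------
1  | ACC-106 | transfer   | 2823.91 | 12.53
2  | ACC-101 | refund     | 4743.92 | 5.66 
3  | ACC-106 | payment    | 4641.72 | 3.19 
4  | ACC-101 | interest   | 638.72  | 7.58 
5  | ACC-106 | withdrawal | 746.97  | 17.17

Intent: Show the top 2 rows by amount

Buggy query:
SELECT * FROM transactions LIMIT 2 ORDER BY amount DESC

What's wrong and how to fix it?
Bug: ORDER BY cannot follow LIMIT; LIMIT is the final clause

Fix: Sort with ORDER BY, then apply LIMIT

Corrected query:
SELECT * FROM transactions ORDER BY amount DESC LIMIT 2

Result:
id | account | kind    | amount  | fee 
---+---------+---------+---------+-----
2  | ACC-101 | refund  | 4743.92 | 5.66
3  | ACC-106 | payment | 4641.72 | 3.19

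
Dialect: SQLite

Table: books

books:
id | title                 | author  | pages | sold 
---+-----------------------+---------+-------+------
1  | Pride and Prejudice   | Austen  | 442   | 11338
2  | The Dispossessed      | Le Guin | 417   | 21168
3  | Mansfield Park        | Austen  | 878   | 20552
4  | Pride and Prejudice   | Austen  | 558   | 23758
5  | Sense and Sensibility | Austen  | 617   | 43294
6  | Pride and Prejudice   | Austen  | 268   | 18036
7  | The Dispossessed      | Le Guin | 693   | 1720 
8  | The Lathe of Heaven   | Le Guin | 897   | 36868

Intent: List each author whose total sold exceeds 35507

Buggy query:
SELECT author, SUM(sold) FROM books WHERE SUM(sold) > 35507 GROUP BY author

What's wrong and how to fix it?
Bug: SUM(sold) is an aggregate, but WHERE filters rows before aggregation

Fix: Move the aggregate condition to a HAVING clause

Corrected query:
SELECT author, SUM(sold) FROM books GROUP BY author HAVING SUM(sold) > 35507

Result:
author  | SUM(sold)
--------+----------
Austen  | 116978   
Le Guin | 59756    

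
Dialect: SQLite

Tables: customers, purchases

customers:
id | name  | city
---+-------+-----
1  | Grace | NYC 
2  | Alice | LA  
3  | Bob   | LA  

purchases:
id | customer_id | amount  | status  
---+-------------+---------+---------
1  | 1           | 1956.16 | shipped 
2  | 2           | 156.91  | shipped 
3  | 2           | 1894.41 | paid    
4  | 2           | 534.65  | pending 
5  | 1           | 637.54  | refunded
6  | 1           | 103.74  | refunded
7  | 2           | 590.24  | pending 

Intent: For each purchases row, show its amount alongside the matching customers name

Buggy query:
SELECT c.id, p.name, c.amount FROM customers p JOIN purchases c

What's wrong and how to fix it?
Bug: JOIN with no ON clause produces a cartesian product; every purchases row pairs with every customers row

Fix: Add ON c.customer_id = p.id to the JOIN

Corrected query:
SELECT c.id, p.name, c.amount FROM customers p JOIN purchases c ON c.customer_id = p.id

Result:
id | name  | amount 
---+-------+--------
1  | Grace | 1956.16
2  | Alice | 156.91 
3  | Alice | 1894.41
4  | Alice | 534.65 
5  | Grace | 637.54 
6  | Grace | 103.74 
7  | Alice | 590.24 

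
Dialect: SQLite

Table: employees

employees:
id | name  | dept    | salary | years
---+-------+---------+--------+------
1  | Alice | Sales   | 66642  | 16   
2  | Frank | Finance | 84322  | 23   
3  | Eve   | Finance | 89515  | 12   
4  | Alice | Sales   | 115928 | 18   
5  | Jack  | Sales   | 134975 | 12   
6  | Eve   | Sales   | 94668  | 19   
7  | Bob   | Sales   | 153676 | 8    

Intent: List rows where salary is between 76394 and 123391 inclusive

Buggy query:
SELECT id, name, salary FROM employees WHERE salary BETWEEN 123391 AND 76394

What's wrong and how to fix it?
Bug: BETWEEN expects the lower bound first; with 123391 AND 76394 the range is empty

Fix: Write BETWEEN 76394 AND 123391

Corrected query:
SELECT id, name, salary FROM employees WHERE salary BETWEEN 76394 AND 123391

Result:
id | name  | salary
---+-------+-------
2  | Frank | 84322 
3  | Eve   | 89515 
4  | Alice | 115928
6  | Eve   | 94668 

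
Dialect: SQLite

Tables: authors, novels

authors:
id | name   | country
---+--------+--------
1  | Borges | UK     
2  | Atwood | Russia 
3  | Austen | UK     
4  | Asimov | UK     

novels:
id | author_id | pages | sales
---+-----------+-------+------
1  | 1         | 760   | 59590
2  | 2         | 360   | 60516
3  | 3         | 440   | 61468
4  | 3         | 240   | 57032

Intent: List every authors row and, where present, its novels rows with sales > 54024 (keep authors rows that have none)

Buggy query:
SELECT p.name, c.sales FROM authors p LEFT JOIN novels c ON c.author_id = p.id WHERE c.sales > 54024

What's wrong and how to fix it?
Bug: A WHERE condition on the right-hand table after LEFT JOIN drops unmatched parents

Fix: Put 'c.sales > 54024' in the JOIN's ON clause instead of WHERE

Corrected query:
SELECT p.name, c.sales FROM authors p LEFT JOIN novels c ON c.author_id = p.id AND c.sales > 54024

Result:
name   | sales
-------+------
Borges | 59590
Atwood | 60516
Austen | 57032
Austen | 61468
Asimov | NULL 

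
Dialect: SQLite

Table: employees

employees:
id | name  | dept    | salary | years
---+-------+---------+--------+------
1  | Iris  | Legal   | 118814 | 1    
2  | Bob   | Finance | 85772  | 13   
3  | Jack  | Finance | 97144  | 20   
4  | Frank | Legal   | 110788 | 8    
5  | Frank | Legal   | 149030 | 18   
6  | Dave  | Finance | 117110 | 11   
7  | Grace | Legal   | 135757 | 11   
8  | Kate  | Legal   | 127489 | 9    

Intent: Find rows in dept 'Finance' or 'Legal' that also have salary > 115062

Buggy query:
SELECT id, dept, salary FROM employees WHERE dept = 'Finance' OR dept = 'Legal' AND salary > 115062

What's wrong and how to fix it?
Bug: Without parentheses, AND is evaluated before OR, so the salary filter only applies to the 'Legal' branch

Fix: Add parentheses around the OR so the AND applies to both alternatives

Corrected query:
SELECT id, dept, salary FROM employees WHERE (dept = 'Finance' OR dept = 'Legal') AND salary > 115062

Result:
id | dept    | salary
---+---------+-------
1  | Legal   | 118814
5  | Legal   | 149030
6  | Finance | 117110
7  | Legal   | 135757
8  | Legal   | 127489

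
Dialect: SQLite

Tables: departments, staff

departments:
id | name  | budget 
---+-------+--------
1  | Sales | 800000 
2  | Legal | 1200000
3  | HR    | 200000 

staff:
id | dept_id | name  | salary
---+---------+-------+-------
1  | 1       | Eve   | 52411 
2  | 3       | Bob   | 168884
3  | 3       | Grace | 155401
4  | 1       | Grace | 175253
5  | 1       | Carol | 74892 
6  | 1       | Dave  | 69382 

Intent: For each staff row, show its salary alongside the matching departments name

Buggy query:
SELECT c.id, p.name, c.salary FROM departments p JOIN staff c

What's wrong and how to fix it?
Bug: JOIN with no ON clause produces a cartesian product; every staff row pairs with every departments row

Fix: Add ON c.dept_id = p.id to the JOIN

Corrected query:
SELECT c.id, p.name, c.salary FROM departments p JOIN staff c ON c.dept_id = p.id

Result:
id | name  | salary
---+-------+-------
1  | Sales | 52411 
2  | HR    | 168884
3  | HR    | 155401
4  | Sales | 175253
5  | Sales | 74892 
6  | Sales | 69382 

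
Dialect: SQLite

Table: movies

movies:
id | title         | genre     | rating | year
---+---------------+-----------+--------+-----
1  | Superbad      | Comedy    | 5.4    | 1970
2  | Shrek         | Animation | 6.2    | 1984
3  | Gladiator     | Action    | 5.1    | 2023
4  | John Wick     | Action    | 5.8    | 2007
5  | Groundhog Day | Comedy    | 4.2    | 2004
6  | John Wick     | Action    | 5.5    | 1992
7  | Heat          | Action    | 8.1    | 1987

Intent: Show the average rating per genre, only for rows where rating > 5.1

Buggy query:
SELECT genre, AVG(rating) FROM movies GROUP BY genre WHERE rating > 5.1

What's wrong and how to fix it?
Bug: WHERE cannot follow GROUP BY

Fix: Place WHERE between FROM and GROUP BY

Corrected query:
SELECT genre, AVG(rating) FROM movies WHERE rating > 5.1 GROUP BY genre

Result:
genre     | AVG(rating)
----------+------------
Action    | 6.466667   
Animation | 6.2        
Comedy    | 5.4        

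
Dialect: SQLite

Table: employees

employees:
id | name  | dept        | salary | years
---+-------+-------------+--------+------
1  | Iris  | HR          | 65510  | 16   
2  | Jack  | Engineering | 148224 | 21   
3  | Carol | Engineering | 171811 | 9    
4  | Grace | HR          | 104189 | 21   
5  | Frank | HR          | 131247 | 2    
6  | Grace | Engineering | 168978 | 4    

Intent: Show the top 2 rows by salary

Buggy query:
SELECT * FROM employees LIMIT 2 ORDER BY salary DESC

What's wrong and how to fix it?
Bug: ORDER BY cannot follow LIMIT; LIMIT is the final clause

Fix: Sort with ORDER BY, then apply LIMIT

Corrected query:
SELECT * FROM employees ORDER BY salary DESC LIMIT 2

Result:
id | name  | dept        | salary | years
---+-------+-------------+--------+------
3  | Carol | Engineering | 171811 | 9    
6  | Grace | Engineering | 168978 | 4    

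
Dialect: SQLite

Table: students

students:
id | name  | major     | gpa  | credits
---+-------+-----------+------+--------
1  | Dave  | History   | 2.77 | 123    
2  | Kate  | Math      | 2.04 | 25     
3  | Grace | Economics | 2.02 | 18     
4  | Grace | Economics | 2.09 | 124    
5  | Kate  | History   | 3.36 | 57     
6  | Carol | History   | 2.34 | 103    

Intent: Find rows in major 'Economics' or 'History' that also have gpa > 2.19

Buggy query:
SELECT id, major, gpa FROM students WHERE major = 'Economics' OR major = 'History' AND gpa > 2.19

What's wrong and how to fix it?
Bug: AND binds tighter than OR, so this parses as major = 'Economics' OR (major = 'History' AND gpa > 2.19)

Fix: Add parentheses around the OR so the AND applies to both alternatives

Corrected query:
SELECT id, major, gpa FROM students WHERE (major = 'Economics' OR major = 'History') AND gpa > 2.19

Result:
id | major   | gpa 
---+---------+-----
1  | History | 2.77
5  | History | 3.36
6  | History | 2.34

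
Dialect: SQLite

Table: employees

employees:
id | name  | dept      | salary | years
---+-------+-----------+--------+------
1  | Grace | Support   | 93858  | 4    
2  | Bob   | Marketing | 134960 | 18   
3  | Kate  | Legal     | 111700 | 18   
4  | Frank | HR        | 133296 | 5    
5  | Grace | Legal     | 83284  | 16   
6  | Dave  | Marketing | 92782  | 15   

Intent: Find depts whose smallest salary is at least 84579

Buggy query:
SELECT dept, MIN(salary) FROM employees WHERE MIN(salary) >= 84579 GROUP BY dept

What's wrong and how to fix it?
Bug: MIN() in WHERE is a misuse of aggregate

Fix: Replace WHERE with HAVING after the GROUP BY

Corrected query:
SELECT dept, MIN(salary) FROM employees GROUP BY dept HAVING MIN(salary) >= 84579

Result:
dept      | MIN(salary)
----------+------------
HR        | 133296     
Marketing | 92782      
Support   | 93858      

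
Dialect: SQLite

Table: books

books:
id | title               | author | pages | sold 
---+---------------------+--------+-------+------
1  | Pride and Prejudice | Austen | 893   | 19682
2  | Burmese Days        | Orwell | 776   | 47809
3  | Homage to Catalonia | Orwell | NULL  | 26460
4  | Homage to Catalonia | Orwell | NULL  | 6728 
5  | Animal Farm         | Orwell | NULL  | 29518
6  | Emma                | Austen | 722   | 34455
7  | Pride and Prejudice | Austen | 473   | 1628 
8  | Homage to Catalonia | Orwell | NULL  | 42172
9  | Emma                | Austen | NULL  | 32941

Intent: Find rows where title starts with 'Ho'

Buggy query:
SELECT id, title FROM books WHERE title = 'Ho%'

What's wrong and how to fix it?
Bug: Wildcards only work with LIKE; '=' treats '%' as a literal character

Fix: Use LIKE for wildcard pattern matching

Corrected query:
SELECT id, title FROM books WHERE title LIKE 'Ho%'

Result:
id | title              
---+--------------------
3  | Homage to Catalonia
4  | Homage to Catalonia
8  | Homage to Catalonia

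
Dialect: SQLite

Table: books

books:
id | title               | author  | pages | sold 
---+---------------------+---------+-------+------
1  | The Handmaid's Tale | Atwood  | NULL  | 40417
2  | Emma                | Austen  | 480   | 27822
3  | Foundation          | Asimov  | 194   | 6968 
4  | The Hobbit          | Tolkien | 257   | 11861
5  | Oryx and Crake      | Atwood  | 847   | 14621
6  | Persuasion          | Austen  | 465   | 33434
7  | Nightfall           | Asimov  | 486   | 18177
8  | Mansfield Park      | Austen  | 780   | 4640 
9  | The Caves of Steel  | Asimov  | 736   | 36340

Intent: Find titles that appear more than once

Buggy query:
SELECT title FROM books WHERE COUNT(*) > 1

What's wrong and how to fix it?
Bug: WHERE can't reference COUNT(*); aggregates are computed after WHERE

Fix: Group first, then use HAVING for the count condition

Corrected query:
SELECT title FROM books GROUP BY title HAVING COUNT(*) > 1

Result:
(no rows)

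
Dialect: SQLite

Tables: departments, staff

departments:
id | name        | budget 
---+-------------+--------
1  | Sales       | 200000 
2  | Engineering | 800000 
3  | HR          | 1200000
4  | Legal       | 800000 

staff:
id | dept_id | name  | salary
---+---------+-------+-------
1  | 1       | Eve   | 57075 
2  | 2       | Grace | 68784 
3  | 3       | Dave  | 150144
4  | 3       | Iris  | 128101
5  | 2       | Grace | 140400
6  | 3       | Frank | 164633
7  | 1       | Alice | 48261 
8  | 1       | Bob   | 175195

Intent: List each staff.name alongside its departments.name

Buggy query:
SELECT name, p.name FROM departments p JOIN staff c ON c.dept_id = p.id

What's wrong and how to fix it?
Bug: 'name' exists in both joined tables, so the database can't tell which one is meant

Fix: Qualify the column with its table alias (c.name)

Corrected query:
SELECT c.name, p.name FROM departments p JOIN staff c ON c.dept_id = p.id

Result:
name  | name       
------+------------
Eve   | Sales      
Grace | Engineering
Dave  | HR         
Iris  | HR         
Grace | Engineering
Frank | HR         
Alice | Sales      
Bob   | Sales      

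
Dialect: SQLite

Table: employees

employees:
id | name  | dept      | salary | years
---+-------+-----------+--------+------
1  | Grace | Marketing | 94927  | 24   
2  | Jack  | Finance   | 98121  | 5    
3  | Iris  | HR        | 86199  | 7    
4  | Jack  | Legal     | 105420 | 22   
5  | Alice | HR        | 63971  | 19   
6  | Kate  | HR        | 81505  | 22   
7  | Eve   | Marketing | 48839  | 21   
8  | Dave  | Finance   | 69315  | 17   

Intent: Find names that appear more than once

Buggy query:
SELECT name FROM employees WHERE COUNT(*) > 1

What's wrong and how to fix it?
Bug: COUNT(*) is an aggregate and cannot be used in WHERE

Fix: Group first, then use HAVING for the count condition

Corrected query:
SELECT name FROM employees GROUP BY name HAVING COUNT(*) > 1

Result:
name
----
Jack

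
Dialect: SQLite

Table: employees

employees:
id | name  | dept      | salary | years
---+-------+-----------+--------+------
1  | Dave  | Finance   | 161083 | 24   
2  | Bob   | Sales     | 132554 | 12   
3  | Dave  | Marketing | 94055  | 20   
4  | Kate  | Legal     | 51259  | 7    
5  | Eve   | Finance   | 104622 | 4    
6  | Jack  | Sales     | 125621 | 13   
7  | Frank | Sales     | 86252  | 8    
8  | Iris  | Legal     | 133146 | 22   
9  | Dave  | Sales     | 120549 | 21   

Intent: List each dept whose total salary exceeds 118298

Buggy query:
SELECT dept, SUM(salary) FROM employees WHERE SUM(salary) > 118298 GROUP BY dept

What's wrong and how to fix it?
Bug: WHERE runs before GROUP BY, so aggregates aren't available there

Fix: Use HAVING (which filters groups after aggregation) instead of WHERE

Corrected query:
SELECT dept, SUM(salary) FROM employees GROUP BY dept HAVING SUM(salary) > 118298

Result:
dept    | SUM(salary)
--------+------------
Finance | 265705     
Legal   | 184405     
Sales   | 464976     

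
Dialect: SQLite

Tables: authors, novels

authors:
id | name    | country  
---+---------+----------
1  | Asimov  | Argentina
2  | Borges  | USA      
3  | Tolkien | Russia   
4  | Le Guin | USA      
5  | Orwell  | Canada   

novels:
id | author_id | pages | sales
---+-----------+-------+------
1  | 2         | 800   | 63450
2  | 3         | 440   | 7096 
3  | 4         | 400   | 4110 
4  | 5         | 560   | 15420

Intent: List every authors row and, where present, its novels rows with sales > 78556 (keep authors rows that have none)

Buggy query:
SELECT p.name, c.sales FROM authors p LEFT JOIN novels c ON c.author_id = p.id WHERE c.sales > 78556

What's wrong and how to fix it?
Bug: A WHERE condition on the right-hand table after LEFT JOIN drops unmatched parents

Fix: Move the right-table condition into the ON clause so unmatched parents are kept

Corrected query:
SELECT p.name, c.sales FROM authors p LEFT JOIN novels c ON c.author_id = p.id AND c.sales > 78556

Result:
name    | sales
--------+------
Asimov  | NULL 
Borges  | NULL 
Tolkien | NULL 
Le Guin | NULL 
Orwell  | NULL 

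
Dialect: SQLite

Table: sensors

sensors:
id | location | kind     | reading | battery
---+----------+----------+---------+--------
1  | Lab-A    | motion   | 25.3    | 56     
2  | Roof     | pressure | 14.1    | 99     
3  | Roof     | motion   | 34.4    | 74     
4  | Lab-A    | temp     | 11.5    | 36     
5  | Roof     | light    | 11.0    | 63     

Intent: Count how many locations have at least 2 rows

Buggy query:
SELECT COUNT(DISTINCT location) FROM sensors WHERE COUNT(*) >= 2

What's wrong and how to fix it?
Bug: COUNT(*) cannot appear in WHERE; the per-group count doesn't exist yet

Fix: Use a subquery that GROUPs and filters with HAVING, then count its rows

Corrected query:
SELECT COUNT(*) FROM (SELECT location FROM sensors GROUP BY location HAVING COUNT(*) >= 2)

Result:
COUNT(*)
--------
2       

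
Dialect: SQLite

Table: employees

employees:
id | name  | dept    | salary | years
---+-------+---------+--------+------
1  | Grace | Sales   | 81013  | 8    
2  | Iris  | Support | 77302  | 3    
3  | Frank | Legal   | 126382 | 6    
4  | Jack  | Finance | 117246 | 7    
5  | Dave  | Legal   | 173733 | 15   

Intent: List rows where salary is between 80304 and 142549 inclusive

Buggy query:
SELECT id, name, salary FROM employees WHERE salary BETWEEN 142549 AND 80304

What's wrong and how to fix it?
Bug: The bounds are reversed; BETWEEN a AND b requires a <= b to match anything

Fix: Swap the bounds so the smaller value comes first

Corrected query:
SELECT id, name, salary FROM employees WHERE salary BETWEEN 80304 AND 142549

Result:
id | name  | salary
---+-------+-------
1  | Grace | 81013 
3  | Frank | 126382
4  | Jack  | 117246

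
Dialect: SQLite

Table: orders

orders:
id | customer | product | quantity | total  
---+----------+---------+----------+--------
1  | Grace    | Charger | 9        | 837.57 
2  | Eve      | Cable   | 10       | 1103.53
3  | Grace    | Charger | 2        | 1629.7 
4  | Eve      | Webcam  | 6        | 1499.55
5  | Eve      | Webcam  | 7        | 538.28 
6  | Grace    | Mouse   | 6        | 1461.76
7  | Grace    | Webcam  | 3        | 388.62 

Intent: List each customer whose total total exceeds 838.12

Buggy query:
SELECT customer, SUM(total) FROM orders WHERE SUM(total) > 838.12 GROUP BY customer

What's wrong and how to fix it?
Bug: WHERE runs before GROUP BY, so aggregates aren't available there

Fix: Use HAVING (which filters groups after aggregation) instead of WHERE

Corrected query:
SELECT customer, SUM(total) FROM orders GROUP BY customer HAVING SUM(total) > 838.12

Result:
customer | SUM(total)
---------+-----------
Eve      | 3141.36   
Grace    | 4317.65   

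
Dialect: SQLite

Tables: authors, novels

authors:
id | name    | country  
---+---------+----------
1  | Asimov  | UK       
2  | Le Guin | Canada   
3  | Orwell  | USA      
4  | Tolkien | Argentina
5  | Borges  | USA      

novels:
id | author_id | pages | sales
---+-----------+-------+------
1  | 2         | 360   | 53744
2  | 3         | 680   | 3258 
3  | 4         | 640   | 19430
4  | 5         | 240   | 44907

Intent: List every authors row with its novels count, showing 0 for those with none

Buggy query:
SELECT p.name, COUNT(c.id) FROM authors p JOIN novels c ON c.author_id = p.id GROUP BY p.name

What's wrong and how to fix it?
Bug: INNER JOIN drops authors rows that have no matching novels rows

Fix: Use LEFT JOIN so parents without children still appear (COUNT(c.id) gives 0)

Corrected query:
SELECT p.name, COUNT(c.id) FROM authors p LEFT JOIN novels c ON c.author_id = p.id GROUP BY p.name

Result:
name    | COUNT(c.id)
--------+------------
Asimov  | 0          
Borges  | 1          
Le Guin | 1          
Orwell  | 1          
Tolkien | 1          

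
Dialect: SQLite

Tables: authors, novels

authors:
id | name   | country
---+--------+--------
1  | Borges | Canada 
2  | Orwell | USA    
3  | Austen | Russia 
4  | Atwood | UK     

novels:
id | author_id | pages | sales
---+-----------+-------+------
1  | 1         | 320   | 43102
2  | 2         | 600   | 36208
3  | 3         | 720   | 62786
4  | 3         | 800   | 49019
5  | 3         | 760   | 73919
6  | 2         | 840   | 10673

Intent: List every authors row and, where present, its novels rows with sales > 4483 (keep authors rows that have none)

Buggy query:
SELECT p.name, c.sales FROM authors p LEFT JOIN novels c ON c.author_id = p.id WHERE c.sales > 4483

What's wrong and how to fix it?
Bug: A WHERE condition on the right-hand table after LEFT JOIN drops unmatched parents

Fix: Put 'c.sales > 4483' in the JOIN's ON clause instead of WHERE

Corrected query:
SELECT p.name, c.sales FROM authors p LEFT JOIN novels c ON c.author_id = p.id AND c.sales > 4483

Result:
name   | sales
-------+------
Borges | 43102
Orwell | 10673
Orwell | 36208
Austen | 49019
Austen | 62786
Austen | 73919
Atwood | NULL 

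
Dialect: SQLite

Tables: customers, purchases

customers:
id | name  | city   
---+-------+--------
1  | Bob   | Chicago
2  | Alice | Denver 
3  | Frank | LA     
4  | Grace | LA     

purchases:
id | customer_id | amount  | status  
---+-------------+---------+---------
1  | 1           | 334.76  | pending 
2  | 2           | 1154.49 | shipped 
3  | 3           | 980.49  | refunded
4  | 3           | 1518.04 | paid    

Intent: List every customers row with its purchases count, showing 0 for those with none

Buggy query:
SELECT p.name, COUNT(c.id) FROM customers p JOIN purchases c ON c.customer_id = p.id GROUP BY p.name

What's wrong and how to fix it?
Bug: An inner join excludes parents with zero children

Fix: Switch to LEFT JOIN to retain unmatched parent rows

Corrected query:
SELECT p.name, COUNT(c.id) FROM customers p LEFT JOIN purchases c ON c.customer_id = p.id GROUP BY p.name

Result:
name  | COUNT(c.id)
------+------------
Alice | 1          
Bob   | 1          
Frank | 2          
Grace | 0          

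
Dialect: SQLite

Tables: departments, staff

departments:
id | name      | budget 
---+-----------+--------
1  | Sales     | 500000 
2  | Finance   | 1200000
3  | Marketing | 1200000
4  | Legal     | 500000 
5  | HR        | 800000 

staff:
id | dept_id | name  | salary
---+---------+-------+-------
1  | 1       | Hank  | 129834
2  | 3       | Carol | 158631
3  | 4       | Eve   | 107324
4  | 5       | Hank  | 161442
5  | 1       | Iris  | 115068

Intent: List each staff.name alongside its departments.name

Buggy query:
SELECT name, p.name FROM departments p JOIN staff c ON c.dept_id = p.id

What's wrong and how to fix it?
Bug: 'name' exists in both joined tables, so the database can't tell which one is meant

Fix: Prefix ambiguous columns with the table alias

Corrected query:
SELECT c.name, p.name FROM departments p JOIN staff c ON c.dept_id = p.id

Result:
name  | name     
------+----------
Hank  | Sales    
Carol | Marketing
Eve   | Legal    
Hank  | HR       
Iris  | Sales    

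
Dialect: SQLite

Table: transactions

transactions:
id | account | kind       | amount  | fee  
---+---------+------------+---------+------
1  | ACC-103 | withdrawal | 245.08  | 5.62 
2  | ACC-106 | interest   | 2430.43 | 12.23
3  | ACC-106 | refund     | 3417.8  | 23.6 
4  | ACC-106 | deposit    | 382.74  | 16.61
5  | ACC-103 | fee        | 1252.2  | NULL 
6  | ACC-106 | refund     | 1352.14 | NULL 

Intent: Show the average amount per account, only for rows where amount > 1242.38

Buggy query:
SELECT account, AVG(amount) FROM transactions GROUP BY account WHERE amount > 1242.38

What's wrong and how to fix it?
Bug: Row-level WHERE must come before GROUP BY in the clause order

Fix: Move the WHERE clause before GROUP BY

Corrected query:
SELECT account, AVG(amount) FROM transactions WHERE amount > 1242.38 GROUP BY account

Result:
account | AVG(amount)
--------+------------
ACC-103 | 1252.2     
ACC-106 | 2400.123333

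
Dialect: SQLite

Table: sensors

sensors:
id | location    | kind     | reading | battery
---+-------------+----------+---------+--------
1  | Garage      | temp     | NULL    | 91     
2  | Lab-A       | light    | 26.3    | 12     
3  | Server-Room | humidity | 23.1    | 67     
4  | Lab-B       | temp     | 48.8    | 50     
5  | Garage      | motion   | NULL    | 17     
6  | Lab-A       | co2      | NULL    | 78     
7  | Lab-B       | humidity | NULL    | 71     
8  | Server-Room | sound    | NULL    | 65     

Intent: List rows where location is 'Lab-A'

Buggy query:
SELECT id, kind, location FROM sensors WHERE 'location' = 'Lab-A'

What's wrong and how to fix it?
Bug: 'location' in single quotes is a string literal, not the column; the comparison is literal-vs-literal and never true

Fix: Reference the column as location without single quotes

Corrected query:
SELECT id, kind, location FROM sensors WHERE location = 'Lab-A'

Result:
id | kind  | location
---+-------+---------
2  | light | Lab-A   
6  | co2   | Lab-A   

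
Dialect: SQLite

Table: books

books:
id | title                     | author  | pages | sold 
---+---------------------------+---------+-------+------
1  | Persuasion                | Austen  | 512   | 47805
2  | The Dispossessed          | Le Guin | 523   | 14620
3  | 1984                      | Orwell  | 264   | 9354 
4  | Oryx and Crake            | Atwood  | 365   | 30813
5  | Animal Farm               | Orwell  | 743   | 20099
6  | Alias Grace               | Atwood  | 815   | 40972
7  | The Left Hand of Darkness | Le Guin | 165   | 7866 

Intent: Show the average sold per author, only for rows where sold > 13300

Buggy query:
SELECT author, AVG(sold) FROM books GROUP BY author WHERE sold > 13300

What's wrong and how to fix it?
Bug: Row-level WHERE must come before GROUP BY in the clause order

Fix: Place WHERE between FROM and GROUP BY

Corrected query:
SELECT author, AVG(sold) FROM books WHERE sold > 13300 GROUP BY author

Result:
author  | AVG(sold)
--------+----------
Atwood  | 35892.5  
Austen  | 47805    
Le Guin | 14620    
Orwell  | 20099    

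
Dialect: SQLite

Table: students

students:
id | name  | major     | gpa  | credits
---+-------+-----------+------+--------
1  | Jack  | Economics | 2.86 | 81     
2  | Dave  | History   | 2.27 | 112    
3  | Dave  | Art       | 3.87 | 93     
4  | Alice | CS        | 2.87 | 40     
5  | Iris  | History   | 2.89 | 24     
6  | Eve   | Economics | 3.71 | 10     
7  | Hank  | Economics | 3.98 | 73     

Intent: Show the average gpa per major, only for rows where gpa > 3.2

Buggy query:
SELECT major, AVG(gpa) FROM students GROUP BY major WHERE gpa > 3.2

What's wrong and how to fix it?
Bug: Row-level WHERE must come before GROUP BY in the clause order

Fix: Move the WHERE clause before GROUP BY

Corrected query:
SELECT major, AVG(gpa) FROM students WHERE gpa > 3.2 GROUP BY major

Result:
major     | AVG(gpa)
----------+---------
Art       | 3.87    
Economics | 3.845   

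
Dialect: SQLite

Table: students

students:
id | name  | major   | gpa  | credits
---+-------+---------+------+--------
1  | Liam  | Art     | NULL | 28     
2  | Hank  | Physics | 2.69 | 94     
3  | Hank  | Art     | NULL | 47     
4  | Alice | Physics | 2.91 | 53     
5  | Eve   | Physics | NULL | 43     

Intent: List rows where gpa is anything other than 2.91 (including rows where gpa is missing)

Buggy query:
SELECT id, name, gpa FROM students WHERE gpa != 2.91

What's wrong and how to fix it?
Bug: Inequality against NULL is unknown, not true; rows with NULL are dropped

Fix: Handle NULL separately with IS NULL alongside the inequality

Corrected query:
SELECT id, name, gpa FROM students WHERE gpa != 2.91 OR gpa IS NULL

Result:
id | name | gpa 
---+------+-----
1  | Liam | NULL
2  | Hank | 2.69
3  | Hank | NULL
5  | Eve  | NULL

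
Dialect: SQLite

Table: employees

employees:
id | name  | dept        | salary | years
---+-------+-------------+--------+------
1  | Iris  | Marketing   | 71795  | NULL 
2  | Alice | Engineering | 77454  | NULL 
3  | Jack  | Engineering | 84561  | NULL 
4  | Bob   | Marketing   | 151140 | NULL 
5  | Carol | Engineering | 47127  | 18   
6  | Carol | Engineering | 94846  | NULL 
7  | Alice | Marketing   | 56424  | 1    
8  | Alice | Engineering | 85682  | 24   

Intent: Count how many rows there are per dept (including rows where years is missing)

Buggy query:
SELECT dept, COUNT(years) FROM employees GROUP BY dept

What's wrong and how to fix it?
Bug: COUNT(column) counts non-NULL values only; rows with NULL years aren't counted

Fix: Use COUNT(*) to count all rows regardless of NULL

Corrected query:
SELECT dept, COUNT(*) FROM employees GROUP BY dept

Result:
dept        | COUNT(*)
------------+---------
Engineering | 5       
Marketing   | 3       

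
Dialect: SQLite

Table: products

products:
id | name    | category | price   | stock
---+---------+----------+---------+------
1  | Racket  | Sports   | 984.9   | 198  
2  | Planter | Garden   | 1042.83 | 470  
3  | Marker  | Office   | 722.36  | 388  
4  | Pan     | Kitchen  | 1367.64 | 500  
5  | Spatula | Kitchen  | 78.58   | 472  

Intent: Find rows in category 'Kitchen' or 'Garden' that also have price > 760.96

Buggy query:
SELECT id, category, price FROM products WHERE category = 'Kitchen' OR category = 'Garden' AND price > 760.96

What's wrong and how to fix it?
Bug: AND binds tighter than OR, so this parses as category = 'Kitchen' OR (category = 'Garden' AND price > 760.96)

Fix: Add parentheses around the OR so the AND applies to both alternatives

Corrected query:
SELECT id, category, price FROM products WHERE (category = 'Kitchen' OR category = 'Garden') AND price > 760.96

Result:
id | category | price  
---+----------+--------
2  | Garden   | 1042.83
4  | Kitchen  | 1367.64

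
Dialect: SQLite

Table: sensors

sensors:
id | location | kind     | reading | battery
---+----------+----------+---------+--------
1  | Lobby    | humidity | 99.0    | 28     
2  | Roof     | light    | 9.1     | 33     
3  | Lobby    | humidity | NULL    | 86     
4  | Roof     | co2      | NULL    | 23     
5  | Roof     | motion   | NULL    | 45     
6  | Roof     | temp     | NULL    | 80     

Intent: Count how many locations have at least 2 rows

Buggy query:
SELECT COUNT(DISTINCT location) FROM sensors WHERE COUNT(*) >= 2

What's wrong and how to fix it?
Bug: WHERE filters individual rows, not groups, so a group-level COUNT is invalid there

Fix: Use a subquery that GROUPs and filters with HAVING, then count its rows

Corrected query:
SELECT COUNT(*) FROM (SELECT location FROM sensors GROUP BY location HAVING COUNT(*) >= 2)

Result:
COUNT(*)
--------
2       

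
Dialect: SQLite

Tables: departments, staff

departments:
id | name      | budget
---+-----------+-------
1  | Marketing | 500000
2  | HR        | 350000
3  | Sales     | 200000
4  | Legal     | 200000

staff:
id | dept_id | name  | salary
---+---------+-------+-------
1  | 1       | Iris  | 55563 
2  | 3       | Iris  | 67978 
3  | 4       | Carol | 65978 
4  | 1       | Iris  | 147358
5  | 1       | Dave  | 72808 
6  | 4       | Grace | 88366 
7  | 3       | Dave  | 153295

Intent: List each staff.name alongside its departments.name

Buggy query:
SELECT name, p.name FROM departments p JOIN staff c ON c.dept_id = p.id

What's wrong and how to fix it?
Bug: Both tables have a 'name' column; the unqualified reference is ambiguous

Fix: Prefix ambiguous columns with the table alias

Corrected query:
SELECT c.name, p.name FROM departments p JOIN staff c ON c.dept_id = p.id

Result:
name  | name     
------+----------
Iris  | Marketing
Iris  | Sales    
Carol | Legal    
Iris  | Marketing
Dave  | Marketing
Grace | Legal    
Dave  | Sales    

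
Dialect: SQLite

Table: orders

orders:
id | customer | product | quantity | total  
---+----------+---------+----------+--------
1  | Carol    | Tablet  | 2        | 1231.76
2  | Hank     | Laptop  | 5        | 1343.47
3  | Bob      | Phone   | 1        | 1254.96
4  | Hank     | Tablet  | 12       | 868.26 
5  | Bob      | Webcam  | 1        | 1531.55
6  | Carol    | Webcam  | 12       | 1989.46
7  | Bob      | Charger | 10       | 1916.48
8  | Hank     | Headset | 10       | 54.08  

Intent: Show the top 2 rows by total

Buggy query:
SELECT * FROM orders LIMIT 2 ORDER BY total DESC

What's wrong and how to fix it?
Bug: LIMIT must come after ORDER BY

Fix: Swap the clauses: ORDER BY first, then LIMIT

Corrected query:
SELECT * FROM orders ORDER BY total DESC LIMIT 2

Result:
id | customer | product | quantity | total  
---+----------+---------+----------+--------
6  | Carol    | Webcam  | 12       | 1989.46
7  | Bob      | Charger | 10       | 1916.48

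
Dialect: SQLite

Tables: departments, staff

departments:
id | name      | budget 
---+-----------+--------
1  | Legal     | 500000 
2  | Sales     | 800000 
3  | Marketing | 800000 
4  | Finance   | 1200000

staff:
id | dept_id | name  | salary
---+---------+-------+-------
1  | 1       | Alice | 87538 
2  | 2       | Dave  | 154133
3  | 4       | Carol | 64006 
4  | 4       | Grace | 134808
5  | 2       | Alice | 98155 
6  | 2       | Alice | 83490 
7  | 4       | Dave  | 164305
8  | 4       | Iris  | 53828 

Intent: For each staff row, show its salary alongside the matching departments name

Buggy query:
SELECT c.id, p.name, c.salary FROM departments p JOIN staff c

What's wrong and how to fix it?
Bug: Missing join condition: each staff row is matched to all departments rows instead of just its own

Fix: Specify the join condition linking the foreign key to the parent id

Corrected query:
SELECT c.id, p.name, c.salary FROM departments p JOIN staff c ON c.dept_id = p.id

Result:
id | name    | salary
---+---------+-------
1  | Legal   | 87538 
2  | Sales   | 154133
3  | Finance | 64006 
4  | Finance | 134808
5  | Sales   | 98155 
6  | Sales   | 83490 
7  | Finance | 164305
8  | Finance | 53828 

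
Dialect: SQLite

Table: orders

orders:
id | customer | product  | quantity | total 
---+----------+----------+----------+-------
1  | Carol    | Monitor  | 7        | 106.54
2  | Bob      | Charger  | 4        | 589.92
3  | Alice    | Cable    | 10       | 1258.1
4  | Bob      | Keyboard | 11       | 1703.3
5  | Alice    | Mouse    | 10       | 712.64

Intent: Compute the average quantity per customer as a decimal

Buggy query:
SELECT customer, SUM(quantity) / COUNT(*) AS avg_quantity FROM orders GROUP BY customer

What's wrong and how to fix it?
Bug: SUM(quantity) and COUNT(*) are both integers; the division truncates the fractional part

Fix: Cast one side to REAL so the division keeps the fractional part

Corrected query:
SELECT customer, SUM(quantity) * 1.0 / COUNT(*) AS avg_quantity FROM orders GROUP BY customer

Result:
customer | avg_quantity
---------+-------------
Alice    | 10          
Bob      | 7.5         
Carol    | 7           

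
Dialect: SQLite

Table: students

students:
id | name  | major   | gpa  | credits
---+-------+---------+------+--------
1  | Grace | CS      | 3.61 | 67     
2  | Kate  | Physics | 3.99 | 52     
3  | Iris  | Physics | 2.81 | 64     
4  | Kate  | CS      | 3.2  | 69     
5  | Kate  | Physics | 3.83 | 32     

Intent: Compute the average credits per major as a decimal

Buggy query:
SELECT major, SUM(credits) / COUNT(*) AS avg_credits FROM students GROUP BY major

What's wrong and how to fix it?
Bug: SUM(credits) and COUNT(*) are both integers; the division truncates the fractional part

Fix: Cast one side to REAL so the division keeps the fractional part

Corrected query:
SELECT major, SUM(credits) * 1.0 / COUNT(*) AS avg_credits FROM students GROUP BY major

Result:
major   | avg_credits
--------+------------
CS      | 68         
Physics | 49.333333  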